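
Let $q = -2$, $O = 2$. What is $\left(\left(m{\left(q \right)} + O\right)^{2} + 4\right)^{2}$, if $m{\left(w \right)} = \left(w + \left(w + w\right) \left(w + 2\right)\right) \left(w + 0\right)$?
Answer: $1600$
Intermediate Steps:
$m{\left(w \right)} = w \left(w + 2 w \left(2 + w\right)\right)$ ($m{\left(w \right)} = \left(w + 2 w \left(2 + w\right)\right) w = w \left(w + 2 w \left(2 + w\right)\right)$)
$\left(\left(m{\left(q \right)} + O\right)^{2} + 4\right)^{2} = \left(\left(\left(-2\right)^{2} \left(5 + 2 \left(-2\right)\right) + 2\right)^{2} + 4\right)^{2} = \left(\left(4 \left(5 - 4\right) + 2\right)^{2} + 4\right)^{2} = \left(\left(4 \cdot 1 + 2\right)^{2} + 4\right)^{2} = \left(\left(4 + 2\right)^{2} + 4\right)^{2} = \left(6^{2} + 4\right)^{2} = \left(36 + 4\right)^{2} = 40^{2} = 1600$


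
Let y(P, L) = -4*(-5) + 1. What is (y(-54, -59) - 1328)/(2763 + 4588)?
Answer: -1307/7351 ≈ -0.17780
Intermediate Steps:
y(P, L) = 21 (y(P, L) = 20 + 1 = 21)
(y(-54, -59) - 1328)/(2763 + 4588) = (21 - 1328)/(2763 + 4588) = -1307/7351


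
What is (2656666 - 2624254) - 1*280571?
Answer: -248159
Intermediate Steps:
(2656666 - 2624254) - 1*280571 = 32412 - 280571 = -248159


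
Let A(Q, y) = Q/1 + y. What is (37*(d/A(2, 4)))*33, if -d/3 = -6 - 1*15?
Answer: 25641/2 ≈ 12821.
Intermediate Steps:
d = 63 (d = -3*(-6 - 1*15) = -3*(-6 - 15) = -3*(-21) = 63)
A(Q, y) = Q + y (A(Q, y) = 1*Q + y = Q + y)
(37*(d/A(2, 4)))*33 = (37*(63/(2 + 4)))*33 = (37*(63/6))*33 = (37*(63*(⅙)))*33 = (37*(21/2))*33 = (777/2)*33 = 25641/2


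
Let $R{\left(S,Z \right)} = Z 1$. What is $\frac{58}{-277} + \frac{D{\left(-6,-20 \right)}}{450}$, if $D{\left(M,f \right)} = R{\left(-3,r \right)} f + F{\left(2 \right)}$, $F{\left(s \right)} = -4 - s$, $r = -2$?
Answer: $- \frac{8341}{62325} \approx -0.13383$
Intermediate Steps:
$R{\left(S,Z \right)} = Z$
$D{\left(M,f \right)} = -6 - 2 f$ ($D{\left(M,f \right)} = - 2 f - 6 = -6 - 2 f$)
$\frac{58}{-277} + \frac{D{\left(-6,-20 \right)}}{450} = \frac{58}{-277} + \frac{-6 - -40}{450} = 58 \left(- \frac{1}{277}\right) + \left(-6 + 40\right) \frac{1}{450} = - \frac{58}{277} + 34 \cdot \frac{1}{450} = - \frac{58}{277} + \frac{17}{225} = - \frac{8341}{62325}$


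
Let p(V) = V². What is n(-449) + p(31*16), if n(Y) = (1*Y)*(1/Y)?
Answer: 246017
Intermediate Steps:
n(Y) = 1 (n(Y) = Y/Y = 1)
n(-449) + p(31*16) = 1 + (31*16)² = 1 + 496² = 1 + 246016 = 246017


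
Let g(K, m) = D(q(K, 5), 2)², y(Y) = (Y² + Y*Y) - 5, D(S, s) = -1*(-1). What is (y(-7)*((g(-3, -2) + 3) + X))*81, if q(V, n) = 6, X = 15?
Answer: 143127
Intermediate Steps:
D(S, s) = 1
y(Y) = -5 + 2*Y² (y(Y) = (Y² + Y²) - 5 = 2*Y² - 5 = -5 + 2*Y²)
g(K, m) = 1 (g(K, m) = 1² = 1)
(y(-7)*((g(-3, -2) + 3) + X))*81 = ((-5 + 2*(-7)²)*((1 + 3) + 15))*81 = ((-5 + 2*49)*(4 + 15))*81 = ((-5 + 98)*19)*81 = (93*19)*81 = 1767*81 = 143127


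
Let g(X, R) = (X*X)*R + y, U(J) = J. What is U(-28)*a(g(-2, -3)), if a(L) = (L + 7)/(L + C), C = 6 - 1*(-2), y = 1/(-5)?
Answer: -104/3 ≈ -34.667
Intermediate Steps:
y = -1/5 ≈ -0.20000
g(X, R) = -1/5 + R*X**2 (g(X, R) = (X*X)*R - 1/5 = X**2*R - 1/5 = R*X**2 - 1/5 = -1/5 + R*X**2)
C = 8 (C = 6 + 2 = 8)
a(L) = (7 + L)/(8 + L) (a(L) = (L + 7)/(L + 8) = (7 + L)/(8 + L))
U(-28)*a(g(-2, -3)) = -28*(7 + (-1/5 - 3*(-2)**2))/(8 + (-1/5 - 3*(-2)**2)) = -28*(7 + (-1/5 - 3*4))/(8 + (-1/5 - 3*4)) = -28*(7 + (-1/5 - 12))/(8 + (-1/5 - 12)) = -28*(7 - 61/5)/(8 - 61/5) = -28*(-26)/((-21/5)*5) = -(-20)*(-26)/(3*5) = -28*26/21 = -104/3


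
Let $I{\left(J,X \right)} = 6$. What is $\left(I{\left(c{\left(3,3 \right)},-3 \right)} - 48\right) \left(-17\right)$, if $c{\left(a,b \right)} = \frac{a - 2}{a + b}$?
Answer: $714$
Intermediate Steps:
$c{\left(a,b \right)} = \frac{-2 + a}{a + b}$
$\left(I{\left(c{\left(3,3 \right)},-3 \right)} - 48\right) \left(-17\right) = \left(6 - 48\right) \left(-17\right) = \left(-42\right) \left(-17\right) = 714$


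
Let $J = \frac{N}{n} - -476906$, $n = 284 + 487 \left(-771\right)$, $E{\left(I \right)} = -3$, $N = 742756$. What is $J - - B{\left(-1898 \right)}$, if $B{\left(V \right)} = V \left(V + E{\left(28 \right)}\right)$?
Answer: $\frac{218952023288}{53599} \approx 4.085 \cdot 10^{6}$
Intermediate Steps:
$n = -375193$ ($n = 284 - 375477 = -375193$)
$B{\left(V \right)} = V \left(-3 + V\right)$ ($B{\left(V \right)} = V \left(V - 3\right) = V \left(-3 + V\right)$)
$J = \frac{25561578586}{53599}$ ($J = \frac{742756}{-375193} - -476906 = 742756 \left(- \frac{1}{375193}\right) + 476906 = - \frac{106108}{53599} + 476906 = \frac{25561578586}{53599} \approx 4.769 \cdot 10^{5}$)
$J - - B{\left(-1898 \right)} = \frac{25561578586}{53599} - - \left(-1898\right) \left(-3 - 1898\right) = \frac{25561578586}{53599} - - \left(-1898\right) \left(-1901\right) = \frac{25561578586}{53599} - \left(-1\right) 3608098 = \frac{25561578586}{53599} - -3608098 = \frac{25561578586}{53599} + 3608098 = \frac{218952023288}{53599}$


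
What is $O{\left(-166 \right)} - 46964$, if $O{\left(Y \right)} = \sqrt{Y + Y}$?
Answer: $-46964 + 2 i \sqrt{83} \approx -46964.0 + 18.221 i$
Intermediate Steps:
$O{\left(Y \right)} = \sqrt{2} \sqrt{Y}$ ($O{\left(Y \right)} = \sqrt{2 Y} = \sqrt{2} \sqrt{Y}$)
$O{\left(-166 \right)} - 46964 = \sqrt{2} \sqrt{-166} - 46964 = \sqrt{2} i \sqrt{166} - 46964 = 2 i \sqrt{83} - 46964 = -46964 + 2 i \sqrt{83}$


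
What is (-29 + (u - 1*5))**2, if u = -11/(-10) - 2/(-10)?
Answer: 106929/100 ≈ 1069.3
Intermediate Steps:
u = 13/10 (u = -11*(-1/10) - 2*(-1/10) = 11/10 + 1/5 = 13/10 ≈ 1.3000)
(-29 + (u - 1*5))**2 = (-29 + (13/10 - 1*5))**2 = (-29 + (13/10 - 5))**2 = (-29 - 37/10)**2 = (-327/10)**2 = 106929/100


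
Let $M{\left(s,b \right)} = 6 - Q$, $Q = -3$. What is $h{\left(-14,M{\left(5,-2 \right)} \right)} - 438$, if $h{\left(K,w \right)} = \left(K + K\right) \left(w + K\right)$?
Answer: $-298$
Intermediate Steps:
$M{\left(s,b \right)} = 9$ ($M{\left(s,b \right)} = 6 - -3 = 6 + 3 = 9$)
$h{\left(K,w \right)} = 2 K \left(K + w\right)$
$h{\left(-14,M{\left(5,-2 \right)} \right)} - 438 = 2 \left(-14\right) \left(-14 + 9\right) - 438 = 2 \left(-14\right) \left(-5\right) - 438 = 140 - 438 = -298$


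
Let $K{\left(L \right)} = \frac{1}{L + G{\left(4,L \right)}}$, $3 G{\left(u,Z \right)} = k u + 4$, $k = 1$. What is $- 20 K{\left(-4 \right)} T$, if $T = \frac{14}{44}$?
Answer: $\frac{105}{22} \approx 4.7727$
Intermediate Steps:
$G{\left(u,Z \right)} = \frac{4}{3} + \frac{u}{3}$ ($G{\left(u,Z \right)} = \frac{1 u + 4}{3} = \frac{u + 4}{3} = \frac{4 + u}{3} = \frac{4}{3} + \frac{u}{3}$)
$T = \frac{7}{22}$ ($T = 14 \cdot \frac{1}{44} = \frac{7}{22} \approx 0.31818$)
$K{\left(L \right)} = \frac{1}{\frac{8}{3} + L}$ ($K{\left(L \right)} = \frac{1}{L + \left(\frac{4}{3} + \frac{1}{3} \cdot 4\right)} = \frac{1}{L + \left(\frac{4}{3} + \frac{4}{3}\right)} = \frac{1}{L + \frac{8}{3}} = \frac{1}{\frac{8}{3} + L}$)
$- 20 K{\left(-4 \right)} T = - 20 \frac{3}{8 + 3 \left(-4\right)} \frac{7}{22} = - 20 \frac{3}{8 - 12} \cdot \frac{7}{22} = - 20 \frac{3}{-4} \cdot \frac{7}{22} = - 20 \cdot 3 \left(- \frac{1}{4}\right) \frac{7}{22} = \left(-20\right) \left(- \frac{3}{4}\right) \frac{7}{22} = 15 \cdot \frac{7}{22} = \frac{105}{22}$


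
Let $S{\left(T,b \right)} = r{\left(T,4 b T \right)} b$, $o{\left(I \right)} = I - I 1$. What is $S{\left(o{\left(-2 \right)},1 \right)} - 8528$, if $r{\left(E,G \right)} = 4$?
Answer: $-8524$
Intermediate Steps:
$o{\left(I \right)} = 0$ ($o{\left(I \right)} = I - I = 0$)
$S{\left(T,b \right)} = 4 b$
$S{\left(o{\left(-2 \right)},1 \right)} - 8528 = 4 \cdot 1 - 8528 = 4 - 8528 = -8524$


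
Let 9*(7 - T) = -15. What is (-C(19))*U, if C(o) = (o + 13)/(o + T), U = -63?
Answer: 6048/83 ≈ 72.867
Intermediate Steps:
T = 26/3 (T = 7 - ⅑*(-15) = 7 + 5/3 = 26/3 ≈ 8.6667)
C(o) = (13 + o)/(26/3 + o) (C(o) = (o + 13)/(o + 26/3) = (13 + o)/(26/3 + o))
(-C(19))*U = -3*(13 + 19)/(26 + 3*19)*(-63) = -3*32/(26 + 57)*(-63) = -3*32/83*(-63) = -1*96/83*(-63) = -96/83*(-63) = 6048/83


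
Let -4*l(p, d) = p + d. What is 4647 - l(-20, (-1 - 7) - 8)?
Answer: 4638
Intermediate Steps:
l(p, d) = -d/4 - p/4 (l(p, d) = -(p + d)/4 = -(d + p)/4 = -d/4 - p/4)
4647 - l(-20, (-1 - 7) - 8) = 4647 - (-((-1 - 7) - 8)/4 - ¼*(-20)) = 4647 - (-(-8 - 8)/4 + 5) = 4647 - (-¼*(-16) + 5) = 4647 - (4 + 5) = 4647 - 1*9 = 4647 - 9 = 4638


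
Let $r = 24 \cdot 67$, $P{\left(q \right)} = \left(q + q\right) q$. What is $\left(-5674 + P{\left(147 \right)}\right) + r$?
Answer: $39152$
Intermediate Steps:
$P{\left(q \right)} = 2 q^{2}$ ($P{\left(q \right)} = 2 q q = 2 q^{2}$)
$r = 1608$
$\left(-5674 + P{\left(147 \right)}\right) + r = \left(-5674 + 2 \cdot 147^{2}\right) + 1608 = \left(-5674 + 2 \cdot 21609\right) + 1608 = \left(-5674 + 43218\right) + 1608 = 37544 + 1608 = 39152$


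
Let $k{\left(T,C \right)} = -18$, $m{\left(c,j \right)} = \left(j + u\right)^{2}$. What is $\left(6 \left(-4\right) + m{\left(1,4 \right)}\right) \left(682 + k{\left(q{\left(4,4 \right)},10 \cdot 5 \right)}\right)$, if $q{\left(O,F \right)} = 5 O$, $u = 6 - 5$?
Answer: $664$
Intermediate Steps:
$u = 1$ ($u = 6 - 5 = 1$)
$m{\left(c,j \right)} = \left(1 + j\right)^{2}$ ($m{\left(c,j \right)} = \left(j + 1\right)^{2} = \left(1 + j\right)^{2}$)
$\left(6 \left(-4\right) + m{\left(1,4 \right)}\right) \left(682 + k{\left(q{\left(4,4 \right)},10 \cdot 5 \right)}\right) = \left(6 \left(-4\right) + \left(1 + 4\right)^{2}\right) \left(682 - 18\right) = \left(-24 + 5^{2}\right) 664 = \left(-24 + 25\right) 664 = 1 \cdot 664 = 664$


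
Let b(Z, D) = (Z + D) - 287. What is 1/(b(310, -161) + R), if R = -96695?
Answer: -1/96833 ≈ -1.0327e-5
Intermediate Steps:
b(Z, D) = -287 + D + Z (b(Z, D) = (D + Z) - 287 = -287 + D + Z)
1/(b(310, -161) + R) = 1/((-287 - 161 + 310) - 96695) = 1/(-138 - 96695) = 1/(-96833) = -1/96833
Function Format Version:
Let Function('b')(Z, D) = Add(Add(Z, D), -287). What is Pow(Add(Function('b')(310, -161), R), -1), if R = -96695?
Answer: Rational(-1, 96833) ≈ -1.0327e-5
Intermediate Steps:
Function('b')(Z, D) = Add(-287, D, Z) (Function('b')(Z, D) = Add(Add(D, Z), -287) = Add(-287, D, Z))
Pow(Add(Function('b')(310, -161), R), -1) = Pow(Add(Add(-287, -161, 310), -96695), -1) = Pow(Add(-138, -96695), -1) = Pow(-96833, -1) = Rational(-1, 96833)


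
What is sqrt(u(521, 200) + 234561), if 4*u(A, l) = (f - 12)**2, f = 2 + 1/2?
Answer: sqrt(3753337)/4 ≈ 484.34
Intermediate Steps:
f = 5/2 (f = 2 + 1/2 = 5/2 ≈ 2.5000)
u(A, l) = 361/16 (u(A, l) = (5/2 - 12)**2/4 = (-19/2)**2/4 = (1/4)*(361/4) = 361/16)
sqrt(u(521, 200) + 234561) = sqrt(361/16 + 234561) = sqrt(3753337/16) = sqrt(3753337)/4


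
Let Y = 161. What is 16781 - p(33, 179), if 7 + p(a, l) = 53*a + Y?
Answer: 14878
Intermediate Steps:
p(a, l) = 154 + 53*a (p(a, l) = -7 + (53*a + 161) = -7 + (161 + 53*a) = 154 + 53*a)
16781 - p(33, 179) = 16781 - (154 + 53*33) = 16781 - (154 + 1749) = 16781 - 1*1903 = 16781 - 1903 = 14878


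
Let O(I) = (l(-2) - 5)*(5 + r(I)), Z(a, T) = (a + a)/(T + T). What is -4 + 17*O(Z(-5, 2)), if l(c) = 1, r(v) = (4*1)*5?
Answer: -1704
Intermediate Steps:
r(v) = 20 (r(v) = 4*5 = 20)
Z(a, T) = a/T (Z(a, T) = (2*a)/((2*T)) = (2*a)*(1/(2*T)) = a/T)
O(I) = -100 (O(I) = (1 - 5)*(5 + 20) = -4*25 = -100)
-4 + 17*O(Z(-5, 2)) = -4 + 17*(-100) = -4 - 1700 = -1704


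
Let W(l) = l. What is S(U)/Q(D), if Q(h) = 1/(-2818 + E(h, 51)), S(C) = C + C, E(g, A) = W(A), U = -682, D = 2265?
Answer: 3774188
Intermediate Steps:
E(g, A) = A
S(C) = 2*C
Q(h) = -1/2767 (Q(h) = 1/(-2818 + 51) = 1/(-2767) = -1/2767)
S(U)/Q(D) = (2*(-682))/(-1/2767) = -1364*(-2767) = 3774188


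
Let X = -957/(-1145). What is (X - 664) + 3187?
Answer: 2889792/1145 ≈ 2523.8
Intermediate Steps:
X = 957/1145 (X = -957*(-1/1145) = 957/1145 ≈ 0.83581)
(X - 664) + 3187 = (957/1145 - 664) + 3187 = -759323/1145 + 3187 = 2889792/1145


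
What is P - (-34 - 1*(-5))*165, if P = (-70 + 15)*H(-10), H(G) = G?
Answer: 5335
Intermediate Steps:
P = 550 (P = (-70 + 15)*(-10) = -55*(-10) = 550)
P - (-34 - 1*(-5))*165 = 550 - (-34 - 1*(-5))*165 = 550 - (-34 + 5)*165 = 550 - (-29)*165 = 550 - 1*(-4785) = 550 + 4785 = 5335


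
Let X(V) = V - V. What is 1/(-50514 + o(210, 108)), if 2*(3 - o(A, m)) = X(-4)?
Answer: -1/50511 ≈ -1.9798e-5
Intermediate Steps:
X(V) = 0
o(A, m) = 3 (o(A, m) = 3 - ½*0 = 3 + 0 = 3)
1/(-50514 + o(210, 108)) = 1/(-50514 + 3) = 1/(-50511) = -1/50511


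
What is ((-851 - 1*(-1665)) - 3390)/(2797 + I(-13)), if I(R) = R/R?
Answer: -1288/1399 ≈ -0.92066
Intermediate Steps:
I(R) = 1
((-851 - 1*(-1665)) - 3390)/(2797 + I(-13)) = ((-851 - 1*(-1665)) - 3390)/(2797 + 1) = ((-851 + 1665) - 3390)/2798 = (814 - 3390)*(1/2798) = -2576*1/2798 = -1288/1399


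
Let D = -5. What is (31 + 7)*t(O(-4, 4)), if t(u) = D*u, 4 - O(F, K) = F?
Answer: -1520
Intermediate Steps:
O(F, K) = 4 - F
t(u) = -5*u
(31 + 7)*t(O(-4, 4)) = (31 + 7)*(-5*(4 - 1*(-4))) = 38*(-5*(4 + 4)) = 38*(-5*8) = 38*(-40) = -1520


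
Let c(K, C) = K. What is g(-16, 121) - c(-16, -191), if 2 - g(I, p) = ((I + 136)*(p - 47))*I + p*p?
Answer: 127457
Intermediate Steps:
g(I, p) = 2 - p**2 - I*(-47 + p)*(136 + I) (g(I, p) = 2 - (((I + 136)*(p - 47))*I + p*p) = 2 - (((136 + I)*(-47 + p))*I + p**2) = 2 - (((-47 + p)*(136 + I))*I + p**2) = 2 - (I*(-47 + p)*(136 + I) + p**2) = 2 - (p**2 + I*(-47 + p)*(136 + I)) = 2 + (-p**2 - I*(-47 + p)*(136 + I)) = 2 - p**2 - I*(-47 + p)*(136 + I))
g(-16, 121) - c(-16, -191) = (2 - 1*121**2 + 47*(-16)**2 + 6392*(-16) - 1*121*(-16)**2 - 136*(-16)*121) - 1*(-16) = (2 - 1*14641 + 47*256 - 102272 - 1*121*256 + 263296) + 16 = (2 - 14641 + 12032 - 102272 - 30976 + 263296) + 16 = 127441 + 16 = 127457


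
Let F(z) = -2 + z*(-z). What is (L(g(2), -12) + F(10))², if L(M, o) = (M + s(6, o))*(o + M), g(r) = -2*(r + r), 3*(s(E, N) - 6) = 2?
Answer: 51076/9 ≈ 5675.1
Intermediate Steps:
s(E, N) = 20/3 (s(E, N) = 6 + (⅓)*2 = 6 + ⅔ = 20/3)
g(r) = -4*r
L(M, o) = (20/3 + M)*(M + o) (L(M, o) = (M + 20/3)*(o + M) = (20/3 + M)*(M + o))
F(z) = -2 - z²
(L(g(2), -12) + F(10))² = (((-4*2)² + 20*(-4*2)/3 + (20/3)*(-12) - 4*2*(-12)) + (-2 - 1*10²))² = (((-8)² + (20/3)*(-8) - 80 - 8*(-12)) + (-2 - 1*100))² = ((64 - 160/3 - 80 + 96) + (-2 - 100))² = (80/3 - 102)² = (-226/3)² = 51076/9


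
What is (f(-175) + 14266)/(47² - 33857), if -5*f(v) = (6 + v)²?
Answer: -42769/158240 ≈ -0.27028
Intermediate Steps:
f(v) = -(6 + v)²/5
(f(-175) + 14266)/(47² - 33857) = (-(6 - 175)²/5 + 14266)/(47² - 33857) = (-⅕*(-169)² + 14266)/(2209 - 33857) = (-⅕*28561 + 14266)/(-31648) = (-28561/5 + 14266)*(-1/31648) = (42769/5)*(-1/31648) = -42769/158240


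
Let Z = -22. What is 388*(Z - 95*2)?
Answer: -82256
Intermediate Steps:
388*(Z - 95*2) = 388*(-22 - 95*2) = 388*(-22 - 190) = 388*(-212) = -82256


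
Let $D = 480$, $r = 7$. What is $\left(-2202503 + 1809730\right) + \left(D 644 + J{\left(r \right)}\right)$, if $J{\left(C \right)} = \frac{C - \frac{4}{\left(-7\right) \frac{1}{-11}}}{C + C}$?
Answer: $- \frac{8197989}{98} \approx -83653.0$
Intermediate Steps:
$J{\left(C \right)} = \frac{- \frac{44}{7} + C}{2 C}$ ($J{\left(C \right)} = \frac{C - \frac{4}{\left(-7\right) \left(- \frac{1}{11}\right)}}{2 C} = \left(C - \frac{4}{\frac{7}{11}}\right) \frac{1}{2 C} = \left(C - \frac{44}{7}\right) \frac{1}{2 C} = \left(- \frac{44}{7} + C\right) \frac{1}{2 C} = \frac{- \frac{44}{7} + C}{2 C}$)
$\left(-2202503 + 1809730\right) + \left(D 644 + J{\left(r \right)}\right) = \left(-2202503 + 1809730\right) + \left(480 \cdot 644 + \frac{-44 + 7 \cdot 7}{14 \cdot 7}\right) = -392773 + \left(309120 + \frac{1}{14} \cdot \frac{1}{7} \left(-44 + 49\right)\right) = -392773 + \left(309120 + \frac{1}{14} \cdot \frac{1}{7} \cdot 5\right) = -392773 + \left(309120 + \frac{5}{98}\right) = -392773 + \frac{30293765}{98} = - \frac{8197989}{98}$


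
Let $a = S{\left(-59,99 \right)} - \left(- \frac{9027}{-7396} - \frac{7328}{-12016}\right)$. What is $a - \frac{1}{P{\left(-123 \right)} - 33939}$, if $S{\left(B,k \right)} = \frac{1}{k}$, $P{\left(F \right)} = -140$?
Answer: $- \frac{34110602254057}{18739537867116} \approx -1.8202$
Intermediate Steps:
$a = - \frac{1000943459}{549885204}$ ($a = \frac{1}{99} - \left(- \frac{9027}{-7396} - \frac{7328}{-12016}\right) = \frac{1}{99} - \left(\left(-9027\right) \left(- \frac{1}{7396}\right) - - \frac{458}{751}\right) = \frac{1}{99} - \left(\frac{9027}{7396} + \frac{458}{751}\right) = \frac{1}{99} - \frac{10166645}{5554396} = - \frac{1000943459}{549885204} \approx -1.8203$)
$a - \frac{1}{P{\left(-123 \right)} - 33939} = - \frac{1000943459}{549885204} - \frac{1}{-140 - 33939} = - \frac{1000943459}{549885204} - \frac{1}{-34079} = - \frac{1000943459}{549885204} - - \frac{1}{34079} = - \frac{1000943459}{549885204} + \frac{1}{34079} = - \frac{34110602254057}{18739537867116}$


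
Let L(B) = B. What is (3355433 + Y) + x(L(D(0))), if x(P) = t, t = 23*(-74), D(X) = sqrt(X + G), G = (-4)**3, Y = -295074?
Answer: 3058657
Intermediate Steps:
G = -64
D(X) = sqrt(-64 + X) (D(X) = sqrt(X - 64) = sqrt(-64 + X))
t = -1702
x(P) = -1702
(3355433 + Y) + x(L(D(0))) = (3355433 - 295074) - 1702 = 3060359 - 1702 = 3058657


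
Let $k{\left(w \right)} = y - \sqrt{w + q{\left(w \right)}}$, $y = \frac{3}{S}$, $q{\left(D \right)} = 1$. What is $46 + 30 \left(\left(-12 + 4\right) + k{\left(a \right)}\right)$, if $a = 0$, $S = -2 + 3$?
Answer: $-134$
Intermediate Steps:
$S = 1$
$y = 3$ ($y = \frac{3}{1} = 3 \cdot 1 = 3$)
$k{\left(w \right)} = 3 - \sqrt{1 + w}$ ($k{\left(w \right)} = 3 - \sqrt{w + 1} = 3 - \sqrt{1 + w}$)
$46 + 30 \left(\left(-12 + 4\right) + k{\left(a \right)}\right) = 46 + 30 \left(\left(-12 + 4\right) + \left(3 - \sqrt{1 + 0}\right)\right) = 46 + 30 \left(-8 + \left(3 - \sqrt{1}\right)\right) = 46 + 30 \left(-8 + \left(3 - 1\right)\right) = 46 + 30 \left(-8 + 2\right) = 46 + 30 \left(-6\right) = 46 - 180 = -134$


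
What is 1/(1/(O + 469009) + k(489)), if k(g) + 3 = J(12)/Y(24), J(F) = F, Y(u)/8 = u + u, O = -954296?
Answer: -15529184/46102297 ≈ -0.33684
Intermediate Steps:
Y(u) = 16*u (Y(u) = 8*(u + u) = 8*(2*u) = 16*u)
k(g) = -95/32 (k(g) = -3 + 12/((16*24)) = -3 + 12/384 = -3 + 12*(1/384) = -3 + 1/32 = -95/32)
1/(1/(O + 469009) + k(489)) = 1/(1/(-954296 + 469009) - 95/32) = 1/(1/(-485287) - 95/32) = 1/(-1/485287 - 95/32) = 1/(-46102297/15529184) = -15529184/46102297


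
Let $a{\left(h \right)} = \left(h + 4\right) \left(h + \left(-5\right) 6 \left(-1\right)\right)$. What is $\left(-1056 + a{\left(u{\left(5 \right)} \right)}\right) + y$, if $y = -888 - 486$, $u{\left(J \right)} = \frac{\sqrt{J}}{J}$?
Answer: $- \frac{11549}{5} + \frac{34 \sqrt{5}}{5} \approx -2294.6$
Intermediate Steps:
$u{\left(J \right)} = \frac{1}{\sqrt{J}}$
$a{\left(h \right)} = \left(4 + h\right) \left(30 + h\right)$ ($a{\left(h \right)} = \left(4 + h\right) \left(h - -30\right) = \left(4 + h\right) \left(h + 30\right) = \left(4 + h\right) \left(30 + h\right)$)
$y = -1374$ ($y = -888 - 486 = -1374$)
$\left(-1056 + a{\left(u{\left(5 \right)} \right)}\right) + y = \left(-1056 + \left(120 + \left(\frac{1}{\sqrt{5}}\right)^{2} + \frac{34}{\sqrt{5}}\right)\right) - 1374 = \left(-1056 + \left(120 + \left(\frac{\sqrt{5}}{5}\right)^{2} + 34 \frac{\sqrt{5}}{5}\right)\right) - 1374 = \left(-1056 + \left(120 + \frac{1}{5} + \frac{34 \sqrt{5}}{5}\right)\right) - 1374 = \left(-1056 + \left(\frac{601}{5} + \frac{34 \sqrt{5}}{5}\right)\right) - 1374 = \left(- \frac{4679}{5} + \frac{34 \sqrt{5}}{5}\right) - 1374 = - \frac{11549}{5} + \frac{34 \sqrt{5}}{5}$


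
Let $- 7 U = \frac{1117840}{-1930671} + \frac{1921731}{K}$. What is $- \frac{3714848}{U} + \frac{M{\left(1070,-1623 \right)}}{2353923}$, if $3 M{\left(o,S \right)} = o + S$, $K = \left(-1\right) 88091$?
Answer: $- \frac{2402420674611261620842169}{2068936415049365433} \approx -1.1612 \cdot 10^{6}$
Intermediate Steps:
$K = -88091$
$M{\left(o,S \right)} = \frac{S}{3} + \frac{o}{3}$ ($M{\left(o,S \right)} = \frac{o + S}{3} = \frac{S + o}{3} = \frac{S}{3} + \frac{o}{3}$)
$U = \frac{3808701954941}{1190523173427}$ ($U = - \frac{\frac{1117840}{-1930671} + \frac{1921731}{-88091}}{7} = - \frac{1117840 \left(- \frac{1}{1930671}\right) + 1921731 \left(- \frac{1}{88091}\right)}{7} = - \frac{- \frac{1117840}{1930671} - \frac{1921731}{88091}}{7} = \left(- \frac{1}{7}\right) \left(- \frac{3808701954941}{170074739061}\right) = \frac{3808701954941}{1190523173427} \approx 3.1992$)
$- \frac{3714848}{U} + \frac{M{\left(1070,-1623 \right)}}{2353923} = - \frac{3714848}{\frac{3808701954941}{1190523173427}} + \frac{\frac{1}{3} \left(-1623\right) + \frac{1}{3} \cdot 1070}{2353923} = \left(-3714848\right) \frac{1190523173427}{3808701954941} + \left(-541 + \frac{1070}{3}\right) \frac{1}{2353923} = - \frac{4422612629758944096}{3808701954941} - \frac{553}{7061769} = - \frac{2402420674611261620842169}{2068936415049365433}$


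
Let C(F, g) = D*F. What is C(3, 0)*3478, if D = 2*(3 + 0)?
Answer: 62604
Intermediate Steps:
D = 6 (D = 2*3 = 6)
C(F, g) = 6*F
C(3, 0)*3478 = (6*3)*3478 = 18*3478 = 62604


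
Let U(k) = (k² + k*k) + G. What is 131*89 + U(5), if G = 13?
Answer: 11722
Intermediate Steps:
U(k) = 13 + 2*k² (U(k) = (k² + k*k) + 13 = (k² + k²) + 13 = 2*k² + 13 = 13 + 2*k²)
131*89 + U(5) = 131*89 + (13 + 2*5²) = 11659 + (13 + 2*25) = 11659 + (13 + 50) = 11659 + 63 = 11722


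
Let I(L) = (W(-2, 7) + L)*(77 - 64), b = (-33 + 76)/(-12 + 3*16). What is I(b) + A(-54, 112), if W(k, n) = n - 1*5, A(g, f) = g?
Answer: -449/36 ≈ -12.472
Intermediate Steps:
b = 43/36 (b = 43/(-12 + 48) = 43/36 ≈ 1.1944)
W(k, n) = -5 + n (W(k, n) = n - 5 = -5 + n)
I(L) = 26 + 13*L (I(L) = ((-5 + 7) + L)*(77 - 64) = (2 + L)*13 = 26 + 13*L)
I(b) + A(-54, 112) = (26 + 13*(43/36)) - 54 = (26 + 559/36) - 54 = 1495/36 - 54 = -449/36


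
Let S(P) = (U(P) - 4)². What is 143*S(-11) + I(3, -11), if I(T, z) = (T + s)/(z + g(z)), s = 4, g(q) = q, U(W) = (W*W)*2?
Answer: 178202017/22 ≈ 8.1001e+6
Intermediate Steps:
U(W) = 2*W² (U(W) = W²*2 = 2*W²)
S(P) = (-4 + 2*P²)² (S(P) = (2*P² - 4)² = (-4 + 2*P²)²)
I(T, z) = (4 + T)/(2*z) (I(T, z) = (T + 4)/(z + z) = (4 + T)/((2*z)) = (4 + T)*(1/(2*z)) = (4 + T)/(2*z))
143*S(-11) + I(3, -11) = 143*(4*(-2 + (-11)²)²) + (½)*(4 + 3)/(-11) = 143*(4*(-2 + 121)²) + (½)*(-1/11)*7 = 143*(4*119²) - 7/22 = 143*(4*14161) - 7/22 = 143*56644 - 7/22 = 8100092 - 7/22 = 178202017/22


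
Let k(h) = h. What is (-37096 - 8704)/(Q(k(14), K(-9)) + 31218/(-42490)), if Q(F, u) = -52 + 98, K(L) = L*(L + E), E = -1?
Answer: -973021000/961661 ≈ -1011.8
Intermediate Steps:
K(L) = L*(-1 + L) (K(L) = L*(L - 1) = L*(-1 + L))
Q(F, u) = 46
(-37096 - 8704)/(Q(k(14), K(-9)) + 31218/(-42490)) = (-37096 - 8704)/(46 + 31218/(-42490)) = -45800/(46 + 31218*(-1/42490)) = -45800/(46 - 15609/21245) = -45800/961661/21245 = -45800*21245/961661 = -973021000/961661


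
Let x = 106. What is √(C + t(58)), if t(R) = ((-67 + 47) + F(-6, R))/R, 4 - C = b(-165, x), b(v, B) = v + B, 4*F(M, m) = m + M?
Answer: √211526/58 ≈ 7.9296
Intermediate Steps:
F(M, m) = M/4 + m/4 (F(M, m) = (m + M)/4 = (M + m)/4 = M/4 + m/4)
b(v, B) = B + v
C = 63 (C = 4 - (106 - 165) = 4 - 1*(-59) = 4 + 59 = 63)
t(R) = (-43/2 + R/4)/R (t(R) = ((-67 + 47) + ((¼)*(-6) + R/4))/R = (-20 + (-3/2 + R/4))/R = (-43/2 + R/4)/R)
√(C + t(58)) = √(63 + (¼)*(-86 + 58)/58) = √(63 + (¼)*(1/58)*(-28)) = √(63 - 7/58) = √(3647/58) = √211526/58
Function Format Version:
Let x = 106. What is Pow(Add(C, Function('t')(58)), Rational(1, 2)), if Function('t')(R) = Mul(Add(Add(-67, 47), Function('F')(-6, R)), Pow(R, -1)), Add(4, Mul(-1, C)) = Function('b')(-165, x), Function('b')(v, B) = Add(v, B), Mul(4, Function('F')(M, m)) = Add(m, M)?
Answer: Mul(Rational(1, 58), Pow(211526, Rational(1, 2))) ≈ 7.9296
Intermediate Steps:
Function('F')(M, m) = Add(Mul(Rational(1, 4), M), Mul(Rational(1, 4), m)) (Function('F')(M, m) = Mul(Rational(1, 4), Add(m, M)) = Mul(Rational(1, 4), Add(M, m)) = Add(Mul(Rational(1, 4), M), Mul(Rational(1, 4), m)))
Function('b')(v, B) = Add(B, v)
C = 63 (C = Add(4, Mul(-1, Add(106, -165))) = Add(4, Mul(-1, -59)) = Add(4, 59) = 63)
Function('t')(R) = Mul(Pow(R, -1), Add(Rational(-43, 2), Mul(Rational(1, 4), R))) (Function('t')(R) = Mul(Add(Add(-67, 47), Add(Mul(Rational(1, 4), -6), Mul(Rational(1, 4), R))), Pow(R, -1)) = Mul(Add(-20, Add(Rational(-3, 2), Mul(Rational(1, 4), R))), Pow(R, -1)) = Mul(Add(Rational(-43, 2), Mul(Rational(1, 4), R)), Pow(R, -1)) = Mul(Pow(R, -1), Add(Rational(-43, 2), Mul(Rational(1, 4), R))))
Pow(Add(C, Function('t')(58)), Rational(1, 2)) = Pow(Add(63, Mul(Rational(1, 4), Pow(58, -1), Add(-86, 58))), Rational(1, 2)) = Pow(Add(63, Mul(Rational(1, 4), Rational(1, 58), -28)), Rational(1, 2)) = Pow(Add(63, Rational(-7, 58)), Rational(1, 2)) = Pow(Rational(3647, 58), Rational(1, 2)) = Mul(Rational(1, 58), Pow(211526, Rational(1, 2)))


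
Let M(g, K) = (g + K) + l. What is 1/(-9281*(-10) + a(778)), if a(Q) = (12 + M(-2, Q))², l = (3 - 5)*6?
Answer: 1/694986 ≈ 1.4389e-6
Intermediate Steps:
l = -12 (l = -2*6 = -12)
M(g, K) = -12 + K + g (M(g, K) = (g + K) - 12 = (K + g) - 12 = -12 + K + g)
a(Q) = (-2 + Q)² (a(Q) = (12 + (-12 + Q - 2))² = (12 + (-14 + Q))² = (-2 + Q)²)
1/(-9281*(-10) + a(778)) = 1/(-9281*(-10) + (-2 + 778)²) = 1/(92810 + 776²) = 1/(92810 + 602176) = 1/694986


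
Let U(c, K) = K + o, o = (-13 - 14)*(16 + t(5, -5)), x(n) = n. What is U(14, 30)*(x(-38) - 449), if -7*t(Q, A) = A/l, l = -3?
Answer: 1348503/7 ≈ 1.9264e+5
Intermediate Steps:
t(Q, A) = A/21 (t(Q, A) = -A/(7*(-3)) = -A*(-1)/(7*3) = -(-1)*A/21 = A/21)
o = -2979/7 (o = (-13 - 14)*(16 + (1/21)*(-5)) = -27*(16 - 5/21) = -27*331/21 = -2979/7 ≈ -425.57)
U(c, K) = -2979/7 + K (U(c, K) = K - 2979/7 = -2979/7 + K)
U(14, 30)*(x(-38) - 449) = (-2979/7 + 30)*(-38 - 449) = -2769/7*(-487) = 1348503/7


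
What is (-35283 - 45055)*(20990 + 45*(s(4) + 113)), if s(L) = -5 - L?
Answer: -2062276460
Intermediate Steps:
(-35283 - 45055)*(20990 + 45*(s(4) + 113)) = (-35283 - 45055)*(20990 + 45*((-5 - 1*4) + 113)) = -80338*(20990 + 45*((-5 - 4) + 113)) = -80338*(20990 + 45*(-9 + 113)) = -80338*(20990 + 45*104) = -80338*(20990 + 4680) = -80338*25670 = -2062276460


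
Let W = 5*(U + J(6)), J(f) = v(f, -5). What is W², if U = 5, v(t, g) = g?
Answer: 0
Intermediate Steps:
J(f) = -5
W = 0 (W = 5*(5 - 5) = 5*0 = 0)
W² = 0² = 0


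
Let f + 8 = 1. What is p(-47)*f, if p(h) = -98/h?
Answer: -686/47 ≈ -14.596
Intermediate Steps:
f = -7 (f = -8 + 1 = -7)
p(-47)*f = -98/(-47)*(-7) = -98*(-1/47)*(-7) = (98/47)*(-7) = -686/47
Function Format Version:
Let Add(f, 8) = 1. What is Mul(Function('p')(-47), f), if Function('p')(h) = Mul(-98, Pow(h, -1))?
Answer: Rational(-686, 47) ≈ -14.596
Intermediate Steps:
f = -7 (f = Add(-8, 1) = -7)
Mul(Function('p')(-47), f) = Mul(Mul(-98, Pow(-47, -1)), -7) = Mul(Mul(-98, Rational(-1, 47)), -7) = Mul(Rational(98, 47), -7) = Rational(-686, 47)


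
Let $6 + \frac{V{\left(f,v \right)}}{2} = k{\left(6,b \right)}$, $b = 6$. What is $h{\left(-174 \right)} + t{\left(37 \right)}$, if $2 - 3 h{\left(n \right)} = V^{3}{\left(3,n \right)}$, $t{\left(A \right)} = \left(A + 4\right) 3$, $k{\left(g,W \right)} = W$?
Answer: $\frac{371}{3} \approx 123.67$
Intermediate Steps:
$V{\left(f,v \right)} = 0$ ($V{\left(f,v \right)} = -12 + 2 \cdot 6 = -12 + 12 = 0$)
$t{\left(A \right)} = 12 + 3 A$ ($t{\left(A \right)} = \left(4 + A\right) 3 = 12 + 3 A$)
$h{\left(n \right)} = \frac{2}{3}$ ($h{\left(n \right)} = \frac{2}{3} - \frac{0^{3}}{3} = \frac{2}{3} - 0 = \frac{2}{3} + 0 = \frac{2}{3}$)
$h{\left(-174 \right)} + t{\left(37 \right)} = \frac{2}{3} + \left(12 + 3 \cdot 37\right) = \frac{2}{3} + \left(12 + 111\right) = \frac{2}{3} + 123 = \frac{371}{3}$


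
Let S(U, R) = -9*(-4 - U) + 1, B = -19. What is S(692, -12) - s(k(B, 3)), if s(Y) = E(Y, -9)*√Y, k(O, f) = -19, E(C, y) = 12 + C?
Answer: 6265 + 7*I*√19 ≈ 6265.0 + 30.512*I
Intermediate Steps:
s(Y) = √Y*(12 + Y) (s(Y) = (12 + Y)*√Y = √Y*(12 + Y))
S(U, R) = 37 + 9*U (S(U, R) = (36 + 9*U) + 1 = 37 + 9*U)
S(692, -12) - s(k(B, 3)) = (37 + 9*692) - √(-19)*(12 - 19) = (37 + 6228) - I*√19*(-7) = 6265 - (-7)*I*√19 = 6265 + 7*I*√19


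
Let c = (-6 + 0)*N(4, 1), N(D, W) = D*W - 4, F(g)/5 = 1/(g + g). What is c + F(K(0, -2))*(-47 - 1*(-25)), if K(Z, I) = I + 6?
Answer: -55/4 ≈ -13.750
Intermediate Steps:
K(Z, I) = 6 + I
F(g) = 5/(2*g) (F(g) = 5/(g + g) = 5/((2*g)) = 5*(1/(2*g)) = 5/(2*g))
N(D, W) = -4 + D*W
c = 0 (c = (-6 + 0)*(-4 + 4*1) = -6*(-4 + 4) = -6*0 = 0)
c + F(K(0, -2))*(-47 - 1*(-25)) = 0 + (5/(2*(6 - 2)))*(-47 - 1*(-25)) = 0 + ((5/2)/4)*(-47 + 25) = 0 + ((5/2)*(¼))*(-22) = 0 + (5/8)*(-22) = 0 - 55/4 = -55/4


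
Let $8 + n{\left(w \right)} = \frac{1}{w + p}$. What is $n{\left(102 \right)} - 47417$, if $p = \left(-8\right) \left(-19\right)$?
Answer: $- \frac{12045949}{254} \approx -47425.0$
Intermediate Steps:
$p = 152$
$n{\left(w \right)} = -8 + \frac{1}{152 + w}$ ($n{\left(w \right)} = -8 + \frac{1}{w + 152} = -8 + \frac{1}{152 + w}$)
$n{\left(102 \right)} - 47417 = \frac{-1215 - 816}{152 + 102} - 47417 = \frac{-1215 - 816}{254} - 47417 = \frac{1}{254} \left(-2031\right) - 47417 = - \frac{2031}{254} - 47417 = - \frac{12045949}{254}$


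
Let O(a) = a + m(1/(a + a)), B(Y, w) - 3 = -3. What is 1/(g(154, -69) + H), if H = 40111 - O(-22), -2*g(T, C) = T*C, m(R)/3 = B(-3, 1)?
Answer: 1/45446 ≈ 2.2004e-5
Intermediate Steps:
B(Y, w) = 0 (B(Y, w) = 3 - 3 = 0)
m(R) = 0 (m(R) = 3*0 = 0)
O(a) = a (O(a) = a + 0 = a)
g(T, C) = -C*T/2 (g(T, C) = -T*C/2 = -C*T/2)
H = 40133 (H = 40111 - 1*(-22) = 40111 + 22 = 40133)
1/(g(154, -69) + H) = 1/(-1/2*(-69)*154 + 40133) = 1/(5313 + 40133) = 1/45446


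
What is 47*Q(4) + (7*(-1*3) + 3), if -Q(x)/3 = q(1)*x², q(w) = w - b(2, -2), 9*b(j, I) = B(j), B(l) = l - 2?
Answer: -2274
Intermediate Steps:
B(l) = -2 + l
b(j, I) = -2/9 + j/9 (b(j, I) = (-2 + j)/9 = -2/9 + j/9)
q(w) = w (q(w) = w - (-2/9 + (⅑)*2) = w - (-2/9 + 2/9) = w - 1*0 = w + 0 = w)
Q(x) = -3*x²
47*Q(4) + (7*(-1*3) + 3) = 47*(-3*4²) + (7*(-1*3) + 3) = 47*(-3*16) + (7*(-3) + 3) = 47*(-48) + (-21 + 3) = -2256 - 18 = -2274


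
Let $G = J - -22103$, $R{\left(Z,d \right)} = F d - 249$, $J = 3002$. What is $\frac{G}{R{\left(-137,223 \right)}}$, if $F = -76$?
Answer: $- \frac{25105}{17197} \approx -1.4598$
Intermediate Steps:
$R{\left(Z,d \right)} = -249 - 76 d$ ($R{\left(Z,d \right)} = - 76 d - 249 = -249 - 76 d$)
$G = 25105$ ($G = 3002 - -22103 = 3002 + 22103 = 25105$)
$\frac{G}{R{\left(-137,223 \right)}} = \frac{25105}{-249 - 16948} = \frac{25105}{-17197} = 25105 \left(- \frac{1}{17197}\right) = - \frac{25105}{17197}$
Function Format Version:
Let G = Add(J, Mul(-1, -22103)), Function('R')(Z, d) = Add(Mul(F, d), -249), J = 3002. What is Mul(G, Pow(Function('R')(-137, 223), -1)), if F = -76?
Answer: Rational(-25105, 17197) ≈ -1.4598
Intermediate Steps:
Function('R')(Z, d) = Add(-249, Mul(-76, d)) (Function('R')(Z, d) = Add(Mul(-76, d), -249) = Add(-249, Mul(-76, d)))
G = 25105 (G = Add(3002, Mul(-1, -22103)) = Add(3002, 22103) = 25105)
Mul(G, Pow(Function('R')(-137, 223), -1)) = Mul(25105, Pow(Add(-249, Mul(-76, 223)), -1)) = Mul(25105, Pow(Add(-249, -16948), -1)) = Mul(25105, Pow(-17197, -1)) = Mul(25105, Rational(-1, 17197)) = Rational(-25105, 17197)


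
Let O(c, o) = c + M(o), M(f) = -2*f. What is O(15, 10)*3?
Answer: -15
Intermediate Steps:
O(c, o) = c - 2*o
O(15, 10)*3 = (15 - 2*10)*3 = (15 - 20)*3 = -5*3 = -15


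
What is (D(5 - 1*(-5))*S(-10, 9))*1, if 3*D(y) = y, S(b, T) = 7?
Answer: 70/3 ≈ 23.333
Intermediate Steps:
D(y) = y/3
(D(5 - 1*(-5))*S(-10, 9))*1 = (((5 - 1*(-5))/3)*7)*1 = (((5 + 5)/3)*7)*1 = (((⅓)*10)*7)*1 = ((10/3)*7)*1 = (70/3)*1 = 70/3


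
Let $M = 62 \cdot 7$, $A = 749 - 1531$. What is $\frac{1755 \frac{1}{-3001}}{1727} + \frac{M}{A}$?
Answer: $- \frac{1125337964}{2026446257} \approx -0.55533$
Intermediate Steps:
$A = -782$
$M = 434$
$\frac{1755 \frac{1}{-3001}}{1727} + \frac{M}{A} = \frac{1755 \frac{1}{-3001}}{1727} + \frac{434}{-782} = 1755 \left(- \frac{1}{3001}\right) \frac{1}{1727} + 434 \left(- \frac{1}{782}\right) = \left(- \frac{1755}{3001}\right) \frac{1}{1727} - \frac{217}{391} = - \frac{1755}{5182727} - \frac{217}{391} = - \frac{1125337964}{2026446257}$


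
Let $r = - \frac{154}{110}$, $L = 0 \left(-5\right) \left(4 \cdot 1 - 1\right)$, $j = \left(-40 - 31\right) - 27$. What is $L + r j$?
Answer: $\frac{686}{5} \approx 137.2$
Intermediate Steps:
$j = -98$ ($j = -71 - 27 = -98$)
$L = 0$ ($L = 0 \left(4 - 1\right) = 0 \cdot 3 = 0$)
$r = - \frac{7}{5}$ ($r = \left(-154\right) \frac{1}{110} = - \frac{7}{5} \approx -1.4$)
$L + r j = 0 - - \frac{686}{5} = 0 + \frac{686}{5} = \frac{686}{5}$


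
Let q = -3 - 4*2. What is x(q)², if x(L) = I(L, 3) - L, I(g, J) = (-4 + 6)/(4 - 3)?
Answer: 169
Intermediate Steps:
I(g, J) = 2 (I(g, J) = 2/1 = 2*1 = 2)
q = -11 (q = -3 - 8 = -11)
x(L) = 2 - L
x(q)² = (2 - 1*(-11))² = (2 + 11)² = 13² = 169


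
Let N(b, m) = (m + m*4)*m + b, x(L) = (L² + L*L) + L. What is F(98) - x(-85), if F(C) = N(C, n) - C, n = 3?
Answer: -14320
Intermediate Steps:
x(L) = L + 2*L² (x(L) = (L² + L²) + L = 2*L² + L = L + 2*L²)
N(b, m) = b + 5*m² (N(b, m) = (m + 4*m)*m + b = (5*m)*m + b = 5*m² + b = b + 5*m²)
F(C) = 45 (F(C) = (C + 5*3²) - C = (C + 5*9) - C = (C + 45) - C = (45 + C) - C = 45)
F(98) - x(-85) = 45 - (-85)*(1 + 2*(-85)) = 45 - (-85)*(1 - 170) = 45 - (-85)*(-169) = 45 - 1*14365 = 45 - 14365 = -14320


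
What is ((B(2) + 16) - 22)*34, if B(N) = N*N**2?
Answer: 68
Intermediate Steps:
B(N) = N**3
((B(2) + 16) - 22)*34 = ((2**3 + 16) - 22)*34 = ((8 + 16) - 22)*34 = (24 - 22)*34 = 2*34 = 68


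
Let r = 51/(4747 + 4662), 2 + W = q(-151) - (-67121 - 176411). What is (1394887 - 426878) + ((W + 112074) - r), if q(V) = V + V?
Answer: 12451033148/9409 ≈ 1.3233e+6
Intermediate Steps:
q(V) = 2*V
W = 243228 (W = -2 + (2*(-151) - (-67121 - 176411)) = -2 + (-302 - 1*(-243532)) = -2 + (-302 + 243532) = -2 + 243230 = 243228)
r = 51/9409 ≈ 0.0054203
(1394887 - 426878) + ((W + 112074) - r) = (1394887 - 426878) + ((243228 + 112074) - 1*51/9409) = 968009 + (355302 - 51/9409) = 968009 + 3343036467/9409 = 12451033148/9409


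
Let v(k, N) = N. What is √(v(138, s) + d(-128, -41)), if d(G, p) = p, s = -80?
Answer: 11*I ≈ 11.0*I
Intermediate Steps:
√(v(138, s) + d(-128, -41)) = √(-80 - 41) = √(-121) = 11*I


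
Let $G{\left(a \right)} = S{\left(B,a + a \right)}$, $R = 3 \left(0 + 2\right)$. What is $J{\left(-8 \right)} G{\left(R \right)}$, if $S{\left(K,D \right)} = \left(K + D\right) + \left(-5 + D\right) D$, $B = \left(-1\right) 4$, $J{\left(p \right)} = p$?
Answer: $-736$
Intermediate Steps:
$R = 6$ ($R = 3 \cdot 2 = 6$)
$B = -4$
$S{\left(K,D \right)} = D + K + D \left(-5 + D\right)$ ($S{\left(K,D \right)} = \left(D + K\right) + D \left(-5 + D\right) = D + K + D \left(-5 + D\right)$)
$G{\left(a \right)} = -4 - 8 a + 4 a^{2}$ ($G{\left(a \right)} = -4 + \left(a + a\right)^{2} - 4 \left(a + a\right) = -4 + \left(2 a\right)^{2} - 4 \cdot 2 a = -4 + 4 a^{2} - 8 a = -4 - 8 a + 4 a^{2}$)
$J{\left(-8 \right)} G{\left(R \right)} = - 8 \left(-4 - 48 + 4 \cdot 6^{2}\right) = - 8 \left(-4 - 48 + 4 \cdot 36\right) = - 8 \left(-4 - 48 + 144\right) = \left(-8\right) 92 = -736$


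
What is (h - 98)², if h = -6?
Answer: 10816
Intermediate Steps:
(h - 98)² = (-6 - 98)² = (-104)² = 10816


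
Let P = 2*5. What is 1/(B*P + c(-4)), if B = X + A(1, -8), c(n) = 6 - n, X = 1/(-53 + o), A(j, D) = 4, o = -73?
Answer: 63/3145 ≈ 0.020032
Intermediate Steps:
X = -1/126 (X = 1/(-53 - 73) = 1/(-126) = -1/126 ≈ -0.0079365)
P = 10
B = 503/126 (B = -1/126 + 4 = 503/126 ≈ 3.9921)
1/(B*P + c(-4)) = 1/((503/126)*10 + (6 - 1*(-4))) = 1/(2515/63 + (6 + 4)) = 1/(2515/63 + 10) = 1/(3145/63) = 63/3145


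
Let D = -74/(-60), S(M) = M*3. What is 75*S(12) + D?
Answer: 81037/30 ≈ 2701.2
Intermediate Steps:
S(M) = 3*M
D = 37/30 (D = -74*(-1/60) = 37/30 ≈ 1.2333)
75*S(12) + D = 75*(3*12) + 37/30 = 75*36 + 37/30 = 2700 + 37/30 = 81037/30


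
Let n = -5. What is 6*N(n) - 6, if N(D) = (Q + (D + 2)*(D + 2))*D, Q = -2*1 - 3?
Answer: -126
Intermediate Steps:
Q = -5 (Q = -2 - 3 = -5)
N(D) = D*(-5 + (2 + D)²) (N(D) = (-5 + (D + 2)*(D + 2))*D = (-5 + (2 + D)*(2 + D))*D = (-5 + (2 + D)²)*D = D*(-5 + (2 + D)²))
6*N(n) - 6 = 6*(-5*(-5 + (2 - 5)²)) - 6 = 6*(-5*(-5 + (-3)²)) - 6 = 6*(-5*(-5 + 9)) - 6 = 6*(-5*4) - 6 = 6*(-20) - 6 = -120 - 6 = -126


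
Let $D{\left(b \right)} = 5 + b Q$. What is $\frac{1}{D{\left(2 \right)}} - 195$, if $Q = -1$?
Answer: $- \frac{584}{3} \approx -194.67$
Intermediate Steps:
$D{\left(b \right)} = 5 - b$ ($D{\left(b \right)} = 5 + b \left(-1\right) = 5 - b$)
$\frac{1}{D{\left(2 \right)}} - 195 = \frac{1}{5 - 2} - 195 = \frac{1}{3} - 195 = - \frac{584}{3}$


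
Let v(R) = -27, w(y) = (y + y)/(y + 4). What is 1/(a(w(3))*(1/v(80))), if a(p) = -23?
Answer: 27/23 ≈ 1.1739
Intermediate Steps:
w(y) = 2*y/(4 + y) (w(y) = (2*y)/(4 + y) = 2*y/(4 + y))
1/(a(w(3))*(1/v(80))) = 1/((-23)*(1/(-27))) = -1/(23*(-1/27)) = -1/23*(-27) = 27/23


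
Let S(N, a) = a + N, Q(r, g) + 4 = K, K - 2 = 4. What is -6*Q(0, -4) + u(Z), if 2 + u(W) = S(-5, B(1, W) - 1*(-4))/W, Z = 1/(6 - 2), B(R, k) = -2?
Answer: -26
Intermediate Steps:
K = 6 (K = 2 + 4 = 6)
Q(r, g) = 2 (Q(r, g) = -4 + 6 = 2)
S(N, a) = N + a
Z = 1/4 ≈ 0.25000
u(W) = -2 - 3/W (u(W) = -2 + (-5 + (-2 - 1*(-4)))/W = -2 + (-5 + (-2 + 4))/W = -2 + (-5 + 2)/W = -2 - 3/W)
-6*Q(0, -4) + u(Z) = -6*2 + (-2 - 3/1/4) = -12 + (-2 - 3*4) = -12 + (-2 - 12) = -12 - 14 = -26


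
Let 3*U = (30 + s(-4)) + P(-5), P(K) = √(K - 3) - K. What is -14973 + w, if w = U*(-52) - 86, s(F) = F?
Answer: -46789/3 - 104*I*√2/3 ≈ -15596.0 - 49.026*I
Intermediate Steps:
P(K) = √(-3 + K) - K
U = 31/3 + 2*I*√2/3 (U = ((30 - 4) + (√(-3 - 5) - 1*(-5)))/3 = (26 + (√(-8) + 5))/3 = (26 + (2*I*√2 + 5))/3 = (26 + (5 + 2*I*√2))/3 = (31 + 2*I*√2)/3 = 31/3 + 2*I*√2/3 ≈ 10.333 + 0.94281*I)
w = -1870/3 - 104*I*√2/3 (w = (31/3 + 2*I*√2/3)*(-52) - 86 = (-1612/3 - 104*I*√2/3) - 86 = -1870/3 - 104*I*√2/3 ≈ -623.33 - 49.026*I)
-14973 + w = -14973 + (-1870/3 - 104*I*√2/3) = -46789/3 - 104*I*√2/3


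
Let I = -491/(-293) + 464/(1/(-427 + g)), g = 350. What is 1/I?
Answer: -293/10467813 ≈ -2.7991e-5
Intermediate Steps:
I = -10467813/293 (I = -491/(-293) + 464/(1/(-427 + 350)) = -491*(-1/293) + 464/(1/(-77)) = 491/293 + 464/(-1/77) = 491/293 + 464*(-77) = 491/293 - 35728 = -10467813/293 ≈ -35726.)
1/I = 1/(-10467813/293) = -293/10467813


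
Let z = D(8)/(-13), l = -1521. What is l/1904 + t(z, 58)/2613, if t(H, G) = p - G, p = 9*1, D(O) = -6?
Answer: -4067669/4975152 ≈ -0.81760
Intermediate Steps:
z = 6/13 (z = -6/(-13) = -6*(-1/13) = 6/13 ≈ 0.46154)
p = 9
t(H, G) = 9 - G
l/1904 + t(z, 58)/2613 = -1521/1904 + (9 - 1*58)/2613 = -1521*1/1904 + (9 - 58)*(1/2613) = -1521/1904 - 49*1/2613 = -1521/1904 - 49/2613 = -4067669/4975152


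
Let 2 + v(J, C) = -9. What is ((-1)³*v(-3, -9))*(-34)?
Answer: -374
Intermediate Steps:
v(J, C) = -11 (v(J, C) = -2 - 9 = -11)
((-1)³*v(-3, -9))*(-34) = ((-1)³*(-11))*(-34) = -1*(-11)*(-34) = 11*(-34) = -374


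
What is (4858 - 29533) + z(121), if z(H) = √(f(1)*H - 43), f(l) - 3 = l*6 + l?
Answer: -24675 + √1167 ≈ -24641.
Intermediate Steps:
f(l) = 3 + 7*l (f(l) = 3 + (l*6 + l) = 3 + (6*l + l) = 3 + 7*l)
z(H) = √(-43 + 10*H) (z(H) = √((3 + 7*1)*H - 43) = √((3 + 7)*H - 43) = √(10*H - 43) = √(-43 + 10*H))
(4858 - 29533) + z(121) = (4858 - 29533) + √(-43 + 10*121) = -24675 + √(-43 + 1210) = -24675 + √1167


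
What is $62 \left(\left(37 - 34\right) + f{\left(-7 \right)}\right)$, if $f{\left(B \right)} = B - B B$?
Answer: $-3286$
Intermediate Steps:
$f{\left(B \right)} = B - B^{2}$
$62 \left(\left(37 - 34\right) + f{\left(-7 \right)}\right) = 62 \left(\left(37 - 34\right) - 7 \left(1 - -7\right)\right) = 62 \left(3 - 7 \left(1 + 7\right)\right) = 62 \left(3 - 56\right) = 62 \left(-53\right) = -3286$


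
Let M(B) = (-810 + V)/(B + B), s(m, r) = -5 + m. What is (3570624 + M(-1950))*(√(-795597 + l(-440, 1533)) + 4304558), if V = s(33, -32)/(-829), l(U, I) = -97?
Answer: 12423153609312833561/808275 + 5772092562959*I*√795694/1616550 ≈ 1.537e+13 + 3.1851e+9*I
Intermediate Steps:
V = -28/829 (V = (-5 + 33)/(-829) = 28*(-1/829) = -28/829 ≈ -0.033776)
M(B) = -335759/(829*B) (M(B) = (-810 - 28/829)/(B + B) = -671518*1/(2*B)/829 = -335759/(829*B))
(3570624 + M(-1950))*(√(-795597 + l(-440, 1533)) + 4304558) = (3570624 - 335759/829/(-1950))*(√(-795597 - 97) + 4304558) = (3570624 - 335759/829*(-1/1950))*(√(-795694) + 4304558) = (3570624 + 335759/1616550)*(I*√795694 + 4304558) = 5772092562959*(4304558 + I*√795694)/1616550 = 12423153609312833561/808275 + 5772092562959*I*√795694/1616550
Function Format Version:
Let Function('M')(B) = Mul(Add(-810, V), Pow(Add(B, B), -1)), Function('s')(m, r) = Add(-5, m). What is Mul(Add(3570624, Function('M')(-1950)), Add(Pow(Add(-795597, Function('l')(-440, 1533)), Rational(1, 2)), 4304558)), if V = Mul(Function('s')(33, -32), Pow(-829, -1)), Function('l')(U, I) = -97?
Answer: Add(Rational(12423153609312833561, 808275), Mul(Rational(5772092562959, 1616550), I, Pow(795694, Rational(1, 2)))) ≈ Add(1.5370e+13, Mul(3.1851e+9, I))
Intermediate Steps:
V = Rational(-28, 829) (V = Mul(Add(-5, 33), Pow(-829, -1)) = Mul(28, Rational(-1, 829)) = Rational(-28, 829) ≈ -0.033776)
Function('M')(B) = Mul(Rational(-335759, 829), Pow(B, -1)) (Function('M')(B) = Mul(Add(-810, Rational(-28, 829)), Pow(Add(B, B), -1)) = Mul(Rational(-671518, 829), Pow(Mul(2, B), -1)) = Mul(Rational(-671518, 829), Mul(Rational(1, 2), Pow(B, -1))) = Mul(Rational(-335759, 829), Pow(B, -1)))
Mul(Add(3570624, Function('M')(-1950)), Add(Pow(Add(-795597, Function('l')(-440, 1533)), Rational(1, 2)), 4304558)) = Mul(Add(3570624, Mul(Rational(-335759, 829), Pow(-1950, -1))), Add(Pow(Add(-795597, -97), Rational(1, 2)), 4304558)) = Mul(Add(3570624, Mul(Rational(-335759, 829), Rational(-1, 1950))), Add(Pow(-795694, Rational(1, 2)), 4304558)) = Mul(Add(3570624, Rational(335759, 1616550)), Add(Mul(I, Pow(795694, Rational(1, 2))), 4304558)) = Mul(Rational(5772092562959, 1616550), Add(4304558, Mul(I, Pow(795694, Rational(1, 2))))) = Add(Rational(12423153609312833561, 808275), Mul(Rational(5772092562959, 1616550), I, Pow(795694, Rational(1, 2))))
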